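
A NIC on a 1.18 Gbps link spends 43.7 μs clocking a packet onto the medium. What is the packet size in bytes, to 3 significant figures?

6450 bytes

L = R × t_tx = 1180000000 b/s × 4.37e-05 s = 51566 bits.
In bytes: 51566 / 8 = 6450 bytes.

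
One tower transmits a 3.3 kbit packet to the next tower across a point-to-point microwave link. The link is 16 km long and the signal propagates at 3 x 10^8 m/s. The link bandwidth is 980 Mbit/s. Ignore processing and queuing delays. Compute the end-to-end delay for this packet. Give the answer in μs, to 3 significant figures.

56.7 μs

L = 3300 bits.
Transmission delay = L/R = 3300 / 980000000 = 3.36735 μs.
Propagation delay = d/s = 16000 m / 300000000 m/s = 53.3333 μs.
Total = 56.7 μs.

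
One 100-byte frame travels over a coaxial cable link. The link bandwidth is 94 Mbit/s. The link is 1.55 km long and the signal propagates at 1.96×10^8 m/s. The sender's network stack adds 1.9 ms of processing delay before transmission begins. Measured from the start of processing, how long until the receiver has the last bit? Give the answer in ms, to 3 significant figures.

1.92 ms

L = 100 × 8 = 800 bits.
Transmission delay = L/R = 800 / 94000000 = 0.00851064 ms.
Propagation delay = d/s = 1550 m / 196000000 m/s = 0.00790816 ms.
Plus processing delay 1.9 ms = 1.9 ms.
Total = 1.92 ms.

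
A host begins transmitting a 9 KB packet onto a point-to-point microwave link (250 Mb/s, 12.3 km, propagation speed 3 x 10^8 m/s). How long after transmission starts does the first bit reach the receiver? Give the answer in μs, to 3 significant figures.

41.0 μs

First bit experiences only propagation delay: d/s = 12300/300000000 = 41.0 μs.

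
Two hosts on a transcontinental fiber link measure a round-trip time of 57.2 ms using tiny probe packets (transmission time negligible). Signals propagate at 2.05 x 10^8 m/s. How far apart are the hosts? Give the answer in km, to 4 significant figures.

5863 km

One-way propagation = RTT/2 = 28.6 ms.
d = s × t = 2.05e+08 × 0.0286 = 5863 km.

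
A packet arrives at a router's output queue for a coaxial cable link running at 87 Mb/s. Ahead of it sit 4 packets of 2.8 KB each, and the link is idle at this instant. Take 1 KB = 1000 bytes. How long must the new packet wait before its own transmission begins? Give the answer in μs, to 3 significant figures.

Each queued packet: L/R = 22400/87000000 = 257.471 μs.
4 queued → 1029.89 μs.
Queuing delay = 1030 μs.

1030 μs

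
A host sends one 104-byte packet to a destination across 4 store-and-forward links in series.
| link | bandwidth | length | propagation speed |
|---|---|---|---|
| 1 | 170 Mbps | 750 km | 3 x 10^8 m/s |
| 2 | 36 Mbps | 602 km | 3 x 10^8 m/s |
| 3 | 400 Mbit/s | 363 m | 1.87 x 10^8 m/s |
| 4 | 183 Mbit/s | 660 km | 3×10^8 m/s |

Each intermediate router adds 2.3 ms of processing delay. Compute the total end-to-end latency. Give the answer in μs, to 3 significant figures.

13600 μs

L = 104 × 8 = 832 bits.
Transmission delays (L/R per hop): 4.89412, 23.1111, 2.08, 4.54645 μs; sum = 34.6317 μs.
Propagation delays (d/s per hop): 2500, 2006.67, 1.94118, 2200 μs; sum = 6708.61 μs.
Processing at 3 router(s): 3 × 2.3 ms = 6900 μs.
End-to-end = 13600 μs.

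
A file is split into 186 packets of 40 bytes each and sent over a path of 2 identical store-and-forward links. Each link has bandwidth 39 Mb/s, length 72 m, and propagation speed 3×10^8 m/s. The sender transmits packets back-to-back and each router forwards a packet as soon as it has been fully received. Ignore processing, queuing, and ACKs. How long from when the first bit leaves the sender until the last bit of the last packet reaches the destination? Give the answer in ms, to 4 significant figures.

1.535 ms

Per-hop transmission t_tx = L/R = 320/39000000 = 0.00820513 ms.
Per-hop propagation t_prop = 72/300000000 = 0.00024 ms.
Pipeline fill: first packet needs 2·t_tx to clear all hops; remaining 185 packets each add one t_tx.
Total = (2+186-1)·t_tx + 2·t_prop = 187·0.00820513 + 2·0.00024 = 1.535 ms.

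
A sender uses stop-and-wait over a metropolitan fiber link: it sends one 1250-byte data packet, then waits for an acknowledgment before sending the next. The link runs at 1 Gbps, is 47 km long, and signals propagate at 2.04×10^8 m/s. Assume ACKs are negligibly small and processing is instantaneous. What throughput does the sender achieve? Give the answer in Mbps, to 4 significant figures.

21.24 Mbps

t_tx = L/R = 10000/1000000000 = 1e-05 s.
t_prop = 47000/204000000 = 0.000230392 s; RTT = 0.000460784 s.
Cycle = t_tx + RTT = 0.000470784 s.
Throughput = L / cycle = 10000 / 0.000470784 = 21.24 Mbps.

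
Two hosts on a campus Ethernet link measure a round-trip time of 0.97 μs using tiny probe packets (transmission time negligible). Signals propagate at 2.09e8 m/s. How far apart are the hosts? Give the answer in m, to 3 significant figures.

One-way propagation = RTT/2 = 0.485 μs.
d = s × t = 209000000 × 4.85e-07 = 101 m.

101 m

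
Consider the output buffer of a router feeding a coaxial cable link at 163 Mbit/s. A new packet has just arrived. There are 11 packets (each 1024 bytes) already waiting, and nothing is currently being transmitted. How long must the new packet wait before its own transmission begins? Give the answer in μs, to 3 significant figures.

Each queued packet: L/R = 8192/163000000 = 50.2577 μs.
11 queued → 552.834 μs.
Queuing delay = 553 μs.

553 μs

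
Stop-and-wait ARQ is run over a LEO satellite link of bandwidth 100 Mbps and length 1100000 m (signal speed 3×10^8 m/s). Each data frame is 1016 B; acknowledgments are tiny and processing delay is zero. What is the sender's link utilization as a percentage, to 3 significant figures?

t_tx = L/R = 8128/100000000 = 8.128e-05 s.
t_prop = 1100000/300000000 = 0.00366667 s; RTT = 0.00733333 s.
Cycle = t_tx + RTT = 0.00741461 s.
Utilization = t_tx / cycle = 8.128e-05/0.00741461 = 1.10 %.

1.10 %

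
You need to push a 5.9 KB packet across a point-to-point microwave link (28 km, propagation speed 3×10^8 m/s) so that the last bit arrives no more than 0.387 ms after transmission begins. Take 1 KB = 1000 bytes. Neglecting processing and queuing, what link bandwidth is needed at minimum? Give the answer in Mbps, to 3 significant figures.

L = 47200 bits.
Propagation delay = 28000 / 300000000 = 0.0933333 ms.
Transmission budget = 0.387 − 0.0933333 = 0.293667 ms.
R ≥ L / t_tx = 47200 bits / 0.000293667 s = 161 Mbps.

161 Mbps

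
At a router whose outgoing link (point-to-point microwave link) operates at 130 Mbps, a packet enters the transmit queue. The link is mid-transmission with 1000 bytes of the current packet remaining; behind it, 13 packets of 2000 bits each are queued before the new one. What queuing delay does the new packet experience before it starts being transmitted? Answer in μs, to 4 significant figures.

261.5 μs

Each queued packet: L/R = 2000/130000000 = 15.3846 μs.
13 queued → 200 μs.
Plus remaining 8000 bits of current packet: 61.5385 μs.
Queuing delay = 261.5 μs.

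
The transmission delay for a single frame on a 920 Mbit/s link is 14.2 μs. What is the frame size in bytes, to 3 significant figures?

1630 bytes

L = R × t_tx = 920000000 b/s × 1.42e-05 s = 13064 bits.
In bytes: 13064 / 8 = 1630 bytes.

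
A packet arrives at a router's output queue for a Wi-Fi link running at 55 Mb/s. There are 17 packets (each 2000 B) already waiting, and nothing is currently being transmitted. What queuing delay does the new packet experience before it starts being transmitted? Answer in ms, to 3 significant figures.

4.95 ms

Each queued packet: L/R = 16000/55000000 = 0.290909 ms.
17 queued → 4.94545 ms.
Queuing delay = 4.95 ms.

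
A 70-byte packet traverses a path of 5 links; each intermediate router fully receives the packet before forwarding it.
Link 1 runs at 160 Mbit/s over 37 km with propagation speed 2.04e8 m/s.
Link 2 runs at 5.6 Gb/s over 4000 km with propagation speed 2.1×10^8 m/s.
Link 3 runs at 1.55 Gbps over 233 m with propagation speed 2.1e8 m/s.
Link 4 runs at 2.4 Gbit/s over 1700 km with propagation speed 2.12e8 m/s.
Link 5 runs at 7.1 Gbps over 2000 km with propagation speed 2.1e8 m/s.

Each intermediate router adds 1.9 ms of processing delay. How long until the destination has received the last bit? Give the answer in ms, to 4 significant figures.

44.38 ms

L = 70 × 8 = 560 bits.
Transmission delays (L/R per hop): 0.0035, 0.0001, 0.00036129, 0.000233333, 7.88732e-05 ms; sum = 0.0042735 ms.
Propagation delays (d/s per hop): 0.181373, 19.0476, 0.00110952, 8.01887, 9.52381 ms; sum = 36.7728 ms.
Processing at 4 router(s): 4 × 1.9 ms = 7.6 ms.
End-to-end = 44.38 ms.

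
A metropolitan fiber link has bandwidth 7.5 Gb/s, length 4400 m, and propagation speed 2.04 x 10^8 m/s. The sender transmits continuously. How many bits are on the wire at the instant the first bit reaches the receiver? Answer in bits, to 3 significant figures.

Propagation delay = 4400 / 204000000 = 2.15686e-05 s.
BDP = R × t_prop = 7500000000 × 2.15686e-05 = 161765 bits.

162000 bits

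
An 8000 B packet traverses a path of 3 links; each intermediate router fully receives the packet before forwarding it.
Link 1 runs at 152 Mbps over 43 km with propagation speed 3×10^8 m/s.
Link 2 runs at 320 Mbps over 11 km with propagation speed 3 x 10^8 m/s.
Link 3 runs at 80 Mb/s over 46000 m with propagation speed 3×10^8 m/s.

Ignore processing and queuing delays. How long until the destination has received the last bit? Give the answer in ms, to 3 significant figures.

1.75 ms

L = 8000 × 8 = 64000 bits.
Transmission delays (L/R per hop): 0.421053, 0.2, 0.8 ms; sum = 1.42105 ms.
Propagation delays (d/s per hop): 0.143333, 0.0366667, 0.153333 ms; sum = 0.333333 ms.
End-to-end = 1.75 ms.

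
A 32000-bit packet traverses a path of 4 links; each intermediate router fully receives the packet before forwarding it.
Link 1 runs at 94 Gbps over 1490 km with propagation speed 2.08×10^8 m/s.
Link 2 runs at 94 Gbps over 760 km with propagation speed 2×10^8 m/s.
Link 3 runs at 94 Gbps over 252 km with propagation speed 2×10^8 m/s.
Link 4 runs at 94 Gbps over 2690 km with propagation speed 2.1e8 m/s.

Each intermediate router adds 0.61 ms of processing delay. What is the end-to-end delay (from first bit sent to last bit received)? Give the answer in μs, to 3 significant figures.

Transmission delay per hop = L/R = 32000/94000000000 = 0.340426 μs; 4 hops → 1.3617 μs.
Propagation delays (d/s per hop): 7163.46, 3800, 1260, 12809.5 μs; sum = 25033 μs.
Processing at 3 router(s): 3 × 0.61 ms = 1830 μs.
End-to-end = 26900 μs.

26900 μs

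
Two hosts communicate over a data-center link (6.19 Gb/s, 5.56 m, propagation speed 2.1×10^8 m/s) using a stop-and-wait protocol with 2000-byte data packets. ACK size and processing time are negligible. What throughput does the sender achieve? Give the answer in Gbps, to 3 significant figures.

6.07 Gbps

t_tx = L/R = 16000/6190000000 = 2.58481e-06 s.
t_prop = 5.56/210000000 = 2.64762e-08 s; RTT = 5.29524e-08 s.
Cycle = t_tx + RTT = 2.63777e-06 s.
Throughput = L / cycle = 16000 / 2.63777e-06 = 6.07 Gbps.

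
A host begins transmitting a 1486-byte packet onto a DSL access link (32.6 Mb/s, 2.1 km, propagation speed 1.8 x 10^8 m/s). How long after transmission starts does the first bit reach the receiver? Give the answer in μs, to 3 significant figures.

First bit experiences only propagation delay: d/s = 2100/180000000 = 11.7 μs.

11.7 μs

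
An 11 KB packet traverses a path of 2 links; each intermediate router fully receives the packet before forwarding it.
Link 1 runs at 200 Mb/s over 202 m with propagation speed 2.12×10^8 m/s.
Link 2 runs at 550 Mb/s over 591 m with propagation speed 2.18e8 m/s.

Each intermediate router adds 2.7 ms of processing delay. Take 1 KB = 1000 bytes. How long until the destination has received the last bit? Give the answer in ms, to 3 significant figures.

L = 88000 bits.
Transmission delays (L/R per hop): 0.44, 0.16 ms; sum = 0.6 ms.
Propagation delays (d/s per hop): 0.00095283, 0.00271101 ms; sum = 0.00366384 ms.
Processing at 1 router(s): 1 × 2.7 ms = 2.7 ms.
End-to-end = 3.30 ms.

3.30 ms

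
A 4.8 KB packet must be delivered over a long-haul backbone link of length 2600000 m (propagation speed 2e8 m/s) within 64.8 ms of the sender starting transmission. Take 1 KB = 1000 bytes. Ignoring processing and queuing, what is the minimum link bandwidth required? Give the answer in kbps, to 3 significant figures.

741 kbps

L = 38400 bits.
Propagation delay = 2600000 / 200000000 = 13 ms.
Transmission budget = 64.8 − 13 = 51.8 ms.
R ≥ L / t_tx = 38400 bits / 0.0518 s = 741 kbps.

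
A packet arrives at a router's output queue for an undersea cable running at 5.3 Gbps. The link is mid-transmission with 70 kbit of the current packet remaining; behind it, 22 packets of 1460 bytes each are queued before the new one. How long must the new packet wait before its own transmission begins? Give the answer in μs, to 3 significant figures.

61.7 μs

Each queued packet: L/R = 11680/5300000000 = 2.20377 μs.
22 queued → 48.483 μs.
Plus remaining 70000 bits of current packet: 13.2075 μs.
Queuing delay = 61.7 μs.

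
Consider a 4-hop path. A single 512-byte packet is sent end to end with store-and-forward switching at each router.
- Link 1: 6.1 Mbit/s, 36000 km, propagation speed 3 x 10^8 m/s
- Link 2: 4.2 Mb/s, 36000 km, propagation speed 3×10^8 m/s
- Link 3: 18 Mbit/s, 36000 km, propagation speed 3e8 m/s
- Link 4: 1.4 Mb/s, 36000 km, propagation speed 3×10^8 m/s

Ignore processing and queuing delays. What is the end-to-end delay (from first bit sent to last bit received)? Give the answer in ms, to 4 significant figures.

L = 512 × 8 = 4096 bits.
Transmission delays (L/R per hop): 0.671475, 0.975238, 0.227556, 2.92571 ms; sum = 4.79998 ms.
Propagation delays (d/s per hop): 120, 120, 120, 120 ms; sum = 480 ms.
End-to-end = 484.8 ms.

484.8 ms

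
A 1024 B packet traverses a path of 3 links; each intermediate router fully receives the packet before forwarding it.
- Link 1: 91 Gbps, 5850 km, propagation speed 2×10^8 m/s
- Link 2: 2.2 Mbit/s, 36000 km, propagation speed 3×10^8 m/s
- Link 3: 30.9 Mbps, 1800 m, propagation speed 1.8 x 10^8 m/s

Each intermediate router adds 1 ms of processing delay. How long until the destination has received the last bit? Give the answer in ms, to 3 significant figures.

L = 1024 × 8 = 8192 bits.
Transmission delays (L/R per hop): 9.0022e-05, 3.72364, 0.265113 ms; sum = 3.98884 ms.
Propagation delays (d/s per hop): 29.25, 120, 0.01 ms; sum = 149.26 ms.
Processing at 2 router(s): 2 × 1 ms = 2 ms.
End-to-end = 155 ms.

155 ms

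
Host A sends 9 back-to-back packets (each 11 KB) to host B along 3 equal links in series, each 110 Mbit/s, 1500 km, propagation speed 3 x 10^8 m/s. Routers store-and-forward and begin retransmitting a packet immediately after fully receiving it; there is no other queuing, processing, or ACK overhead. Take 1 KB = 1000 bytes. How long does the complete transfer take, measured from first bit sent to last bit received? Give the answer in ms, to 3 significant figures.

23.8 ms

Per-hop transmission t_tx = L/R = 88000/110000000 = 0.8 ms.
Per-hop propagation t_prop = 1500000/300000000 = 5 ms.
Pipeline fill: first packet needs 3·t_tx to clear all hops; remaining 8 packets each add one t_tx.
Total = (3+9-1)·t_tx + 3·t_prop = 11·0.8 + 3·5 = 23.8 ms.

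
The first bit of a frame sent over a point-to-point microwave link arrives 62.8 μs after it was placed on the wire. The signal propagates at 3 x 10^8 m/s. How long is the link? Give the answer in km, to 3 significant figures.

d = s × t_prop = 300000000 × 6.28e-05 = 18.8 km.

18.8 km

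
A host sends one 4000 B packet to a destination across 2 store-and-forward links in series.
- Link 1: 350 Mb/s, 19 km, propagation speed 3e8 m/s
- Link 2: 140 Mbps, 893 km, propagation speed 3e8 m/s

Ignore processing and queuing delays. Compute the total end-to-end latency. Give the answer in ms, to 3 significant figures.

3.36 ms

L = 4000 × 8 = 32000 bits.
Transmission delays (L/R per hop): 0.0914286, 0.228571 ms; sum = 0.32 ms.
Propagation delays (d/s per hop): 0.0633333, 2.97667 ms; sum = 3.04 ms.
End-to-end = 3.36 ms.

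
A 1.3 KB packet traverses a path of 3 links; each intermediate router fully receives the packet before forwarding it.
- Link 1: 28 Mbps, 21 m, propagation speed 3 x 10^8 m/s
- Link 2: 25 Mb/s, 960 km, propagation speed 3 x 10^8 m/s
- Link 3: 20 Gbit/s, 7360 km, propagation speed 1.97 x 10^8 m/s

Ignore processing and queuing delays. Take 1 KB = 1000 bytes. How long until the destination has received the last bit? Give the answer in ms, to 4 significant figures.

41.35 ms

L = 10400 bits.
Transmission delays (L/R per hop): 0.371429, 0.416, 0.00052 ms; sum = 0.787949 ms.
Propagation delays (d/s per hop): 7e-05, 3.2, 37.3604 ms; sum = 40.5605 ms.
End-to-end = 41.35 ms.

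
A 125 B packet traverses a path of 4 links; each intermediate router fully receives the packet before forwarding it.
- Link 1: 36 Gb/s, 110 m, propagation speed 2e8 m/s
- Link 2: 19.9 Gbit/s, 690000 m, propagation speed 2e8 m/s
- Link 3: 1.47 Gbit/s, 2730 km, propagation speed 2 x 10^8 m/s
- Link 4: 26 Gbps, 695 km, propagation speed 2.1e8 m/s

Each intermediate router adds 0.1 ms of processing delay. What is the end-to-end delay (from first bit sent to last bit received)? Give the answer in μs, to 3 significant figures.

20700 μs

L = 125 × 8 = 1000 bits.
Transmission delays (L/R per hop): 0.0277778, 0.0502513, 0.680272, 0.0384615 μs; sum = 0.796763 μs.
Propagation delays (d/s per hop): 0.55, 3450, 13650, 3309.52 μs; sum = 20410.1 μs.
Processing at 3 router(s): 3 × 0.1 ms = 300 μs.
End-to-end = 20700 μs.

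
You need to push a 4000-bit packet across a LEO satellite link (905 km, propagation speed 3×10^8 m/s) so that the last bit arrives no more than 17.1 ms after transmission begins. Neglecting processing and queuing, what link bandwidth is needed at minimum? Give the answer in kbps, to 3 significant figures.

Propagation delay = 905000 / 300000000 = 3.01667 ms.
Transmission budget = 17.1 − 3.01667 = 14.0833 ms.
R ≥ L / t_tx = 4000 bits / 0.0140833 s = 284 kbps.

284 kbps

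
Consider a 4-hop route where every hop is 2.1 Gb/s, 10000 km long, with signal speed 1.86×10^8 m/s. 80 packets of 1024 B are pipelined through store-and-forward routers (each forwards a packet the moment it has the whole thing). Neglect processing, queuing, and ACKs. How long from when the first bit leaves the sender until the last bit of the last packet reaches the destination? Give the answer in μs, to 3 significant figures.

Per-hop transmission t_tx = L/R = 8192/2100000000 = 3.90095 μs.
Per-hop propagation t_prop = 10000000/186000000 = 53763.4 μs.
Pipeline fill: first packet needs 4·t_tx to clear all hops; remaining 79 packets each add one t_tx.
Total = (4+80-1)·t_tx + 4·t_prop = 83·3.90095 + 4·53763.4 = 215000 μs.

215000 μs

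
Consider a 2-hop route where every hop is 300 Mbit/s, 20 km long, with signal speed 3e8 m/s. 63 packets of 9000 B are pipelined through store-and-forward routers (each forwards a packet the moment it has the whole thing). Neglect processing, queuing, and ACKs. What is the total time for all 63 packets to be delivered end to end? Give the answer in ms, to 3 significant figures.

Per-hop transmission t_tx = L/R = 72000/300000000 = 0.24 ms.
Per-hop propagation t_prop = 20000/300000000 = 0.0666667 ms.
Pipeline fill: first packet needs 2·t_tx to clear all hops; remaining 62 packets each add one t_tx.
Total = (2+63-1)·t_tx + 2·t_prop = 64·0.24 + 2·0.0666667 = 15.5 ms.

15.5 ms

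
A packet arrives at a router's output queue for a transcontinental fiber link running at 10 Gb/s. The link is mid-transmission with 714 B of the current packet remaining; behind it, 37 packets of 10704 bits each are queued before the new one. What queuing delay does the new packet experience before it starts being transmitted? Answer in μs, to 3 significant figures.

Each queued packet: L/R = 10704/10000000000 = 1.0704 μs.
37 queued → 39.6048 μs.
Plus remaining 5712 bits of current packet: 0.5712 μs.
Queuing delay = 40.2 μs.

40.2 μs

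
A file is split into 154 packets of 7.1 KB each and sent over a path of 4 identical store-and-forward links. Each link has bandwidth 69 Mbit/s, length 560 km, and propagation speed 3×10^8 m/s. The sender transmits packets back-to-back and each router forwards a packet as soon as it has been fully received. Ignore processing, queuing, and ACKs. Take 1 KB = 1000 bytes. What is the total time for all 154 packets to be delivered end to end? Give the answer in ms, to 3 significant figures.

Per-hop transmission t_tx = L/R = 56800/69000000 = 0.823188 ms.
Per-hop propagation t_prop = 560000/300000000 = 1.86667 ms.
Pipeline fill: first packet needs 4·t_tx to clear all hops; remaining 153 packets each add one t_tx.
Total = (4+154-1)·t_tx + 4·t_prop = 157·0.823188 + 4·1.86667 = 137 ms.

137 ms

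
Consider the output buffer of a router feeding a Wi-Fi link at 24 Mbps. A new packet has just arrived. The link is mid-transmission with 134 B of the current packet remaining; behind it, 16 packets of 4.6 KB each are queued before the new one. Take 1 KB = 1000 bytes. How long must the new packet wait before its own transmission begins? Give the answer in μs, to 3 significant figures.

24600 μs

Each queued packet: L/R = 36800/24000000 = 1533.33 μs.
16 queued → 24533.3 μs.
Plus remaining 1072 bits of current packet: 44.6667 μs.
Queuing delay = 24600 μs.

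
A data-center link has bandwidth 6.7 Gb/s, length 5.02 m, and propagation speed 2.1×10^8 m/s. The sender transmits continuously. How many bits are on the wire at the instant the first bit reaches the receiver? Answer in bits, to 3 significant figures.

Propagation delay = 5.02 / 210000000 = 2.39048e-08 s.
BDP = R × t_prop = 6700000000 × 2.39048e-08 = 160.162 bits.

160 bits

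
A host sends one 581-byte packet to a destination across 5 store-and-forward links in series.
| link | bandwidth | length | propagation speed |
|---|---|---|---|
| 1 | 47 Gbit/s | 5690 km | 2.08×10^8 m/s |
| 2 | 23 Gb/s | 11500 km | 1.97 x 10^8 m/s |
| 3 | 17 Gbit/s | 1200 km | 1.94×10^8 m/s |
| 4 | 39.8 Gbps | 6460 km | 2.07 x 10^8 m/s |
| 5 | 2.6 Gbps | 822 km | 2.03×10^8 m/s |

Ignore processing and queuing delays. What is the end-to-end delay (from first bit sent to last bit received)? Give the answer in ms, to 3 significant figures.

L = 581 × 8 = 4648 bits.
Transmission delays (L/R per hop): 9.88936e-05, 0.000202087, 0.000273412, 0.000116784, 0.00178769 ms; sum = 0.00247887 ms.
Propagation delays (d/s per hop): 27.3558, 58.3756, 6.18557, 31.2077, 4.04926 ms; sum = 127.174 ms.
End-to-end = 127 ms.

127 ms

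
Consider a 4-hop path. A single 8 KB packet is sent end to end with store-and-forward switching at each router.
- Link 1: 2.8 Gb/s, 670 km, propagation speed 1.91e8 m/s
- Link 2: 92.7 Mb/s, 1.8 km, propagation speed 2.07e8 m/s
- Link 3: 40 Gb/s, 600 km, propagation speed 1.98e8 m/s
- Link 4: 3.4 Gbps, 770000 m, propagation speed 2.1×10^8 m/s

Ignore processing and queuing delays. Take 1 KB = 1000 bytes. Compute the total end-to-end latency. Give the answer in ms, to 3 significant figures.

10.9 ms

L = 64000 bits.
Transmission delays (L/R per hop): 0.0228571, 0.690399, 0.0016, 0.0188235 ms; sum = 0.73368 ms.
Propagation delays (d/s per hop): 3.50785, 0.00869565, 3.0303, 3.66667 ms; sum = 10.2135 ms.
End-to-end = 10.9 ms.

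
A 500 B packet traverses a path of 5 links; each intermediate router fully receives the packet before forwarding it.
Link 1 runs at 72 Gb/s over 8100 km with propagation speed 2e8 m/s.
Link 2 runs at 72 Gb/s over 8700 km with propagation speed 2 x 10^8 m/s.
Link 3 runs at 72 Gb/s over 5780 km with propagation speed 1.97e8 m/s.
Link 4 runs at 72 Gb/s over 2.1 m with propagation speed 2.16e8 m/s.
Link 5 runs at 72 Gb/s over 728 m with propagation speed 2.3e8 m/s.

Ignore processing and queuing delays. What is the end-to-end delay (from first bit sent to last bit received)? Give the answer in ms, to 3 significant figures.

113 ms

L = 500 × 8 = 4000 bits.
Transmission delay per hop = L/R = 4000/72000000000 = 5.55556e-05 ms; 5 hops → 0.000277778 ms.
Propagation delays (d/s per hop): 40.5, 43.5, 29.3401, 9.72222e-06, 0.00316522 ms; sum = 113.343 ms.
End-to-end = 113 ms.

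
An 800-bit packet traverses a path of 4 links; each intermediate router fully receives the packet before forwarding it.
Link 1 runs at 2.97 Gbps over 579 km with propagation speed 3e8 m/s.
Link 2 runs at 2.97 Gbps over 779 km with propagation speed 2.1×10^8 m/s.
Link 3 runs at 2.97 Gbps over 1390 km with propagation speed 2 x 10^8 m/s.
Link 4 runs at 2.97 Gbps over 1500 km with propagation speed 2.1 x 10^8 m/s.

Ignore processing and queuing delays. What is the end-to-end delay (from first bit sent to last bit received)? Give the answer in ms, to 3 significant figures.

19.7 ms

Transmission delay per hop = L/R = 800/2970000000 = 0.00026936 ms; 4 hops → 0.00107744 ms.
Propagation delays (d/s per hop): 1.93, 3.70952, 6.95, 7.14286 ms; sum = 19.7324 ms.
End-to-end = 19.7 ms.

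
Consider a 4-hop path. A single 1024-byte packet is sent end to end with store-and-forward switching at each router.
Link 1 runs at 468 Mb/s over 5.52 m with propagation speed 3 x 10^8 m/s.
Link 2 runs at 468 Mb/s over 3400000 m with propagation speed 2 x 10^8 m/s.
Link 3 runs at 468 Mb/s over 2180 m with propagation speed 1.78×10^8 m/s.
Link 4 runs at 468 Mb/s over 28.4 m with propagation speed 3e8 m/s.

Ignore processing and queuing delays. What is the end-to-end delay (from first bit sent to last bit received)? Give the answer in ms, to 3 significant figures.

17.1 ms

L = 1024 × 8 = 8192 bits.
Transmission delay per hop = L/R = 8192/468000000 = 0.0175043 ms; 4 hops → 0.0700171 ms.
Propagation delays (d/s per hop): 1.84e-05, 17, 0.0122472, 9.46667e-05 ms; sum = 17.0124 ms.
End-to-end = 17.1 ms.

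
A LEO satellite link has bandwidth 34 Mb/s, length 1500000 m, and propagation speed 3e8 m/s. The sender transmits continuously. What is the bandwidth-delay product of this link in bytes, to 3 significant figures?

Propagation delay = 1500000 / 300000000 = 0.005 s.
BDP = R × t_prop = 34000000 × 0.005 = 170000 bits.
In bytes: 170000/8 = 21300 bytes.

21300 bytes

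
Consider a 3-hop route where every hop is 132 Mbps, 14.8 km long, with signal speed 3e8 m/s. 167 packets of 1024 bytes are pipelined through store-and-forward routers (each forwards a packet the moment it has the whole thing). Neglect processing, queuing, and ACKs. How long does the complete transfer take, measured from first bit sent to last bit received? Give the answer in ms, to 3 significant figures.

Per-hop transmission t_tx = L/R = 8192/132000000 = 0.0620606 ms.
Per-hop propagation t_prop = 14800/300000000 = 0.0493333 ms.
Pipeline fill: first packet needs 3·t_tx to clear all hops; remaining 166 packets each add one t_tx.
Total = (3+167-1)·t_tx + 3·t_prop = 169·0.0620606 + 3·0.0493333 = 10.6 ms.

10.6 ms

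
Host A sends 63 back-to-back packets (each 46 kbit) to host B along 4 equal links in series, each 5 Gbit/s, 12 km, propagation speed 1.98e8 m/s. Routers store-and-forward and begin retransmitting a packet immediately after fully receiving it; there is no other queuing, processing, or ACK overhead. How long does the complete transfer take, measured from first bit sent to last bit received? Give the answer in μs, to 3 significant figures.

Per-hop transmission t_tx = L/R = 46000/5000000000 = 9.2 μs.
Per-hop propagation t_prop = 12000/198000000 = 60.6061 μs.
Pipeline fill: first packet needs 4·t_tx to clear all hops; remaining 62 packets each add one t_tx.
Total = (4+63-1)·t_tx + 4·t_prop = 66·9.2 + 4·60.6061 = 850 μs.

850 μs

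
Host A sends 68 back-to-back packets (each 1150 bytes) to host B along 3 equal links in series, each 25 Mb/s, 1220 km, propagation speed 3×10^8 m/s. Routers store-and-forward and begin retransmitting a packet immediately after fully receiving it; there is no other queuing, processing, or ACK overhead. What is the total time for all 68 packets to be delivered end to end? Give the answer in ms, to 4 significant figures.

37.96 ms

Per-hop transmission t_tx = L/R = 9200/25000000 = 0.368 ms.
Per-hop propagation t_prop = 1220000/300000000 = 4.06667 ms.
Pipeline fill: first packet needs 3·t_tx to clear all hops; remaining 67 packets each add one t_tx.
Total = (3+68-1)·t_tx + 3·t_prop = 70·0.368 + 3·4.06667 = 37.96 ms.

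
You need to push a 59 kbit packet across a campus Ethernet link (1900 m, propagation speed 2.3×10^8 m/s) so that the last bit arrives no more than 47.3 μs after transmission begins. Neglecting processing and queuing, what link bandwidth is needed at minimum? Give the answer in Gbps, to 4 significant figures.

Propagation delay = 1900 / 2.3e+08 = 8.26087 μs.
Transmission budget = 47.3 − 8.26087 = 39.0391 μs.
R ≥ L / t_tx = 59000 bits / 3.90391e-05 s = 1.511 Gbps.

1.511 Gbps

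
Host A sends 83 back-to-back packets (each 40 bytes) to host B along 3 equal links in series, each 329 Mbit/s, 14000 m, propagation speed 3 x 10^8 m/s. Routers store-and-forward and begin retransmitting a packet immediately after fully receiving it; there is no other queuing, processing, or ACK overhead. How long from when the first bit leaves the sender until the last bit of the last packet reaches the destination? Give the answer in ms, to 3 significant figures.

0.223 ms

Per-hop transmission t_tx = L/R = 320/329000000 = 0.000972644 ms.
Per-hop propagation t_prop = 14000/300000000 = 0.0466667 ms.
Pipeline fill: first packet needs 3·t_tx to clear all hops; remaining 82 packets each add one t_tx.
Total = (3+83-1)·t_tx + 3·t_prop = 85·0.000972644 + 3·0.0466667 = 0.223 ms.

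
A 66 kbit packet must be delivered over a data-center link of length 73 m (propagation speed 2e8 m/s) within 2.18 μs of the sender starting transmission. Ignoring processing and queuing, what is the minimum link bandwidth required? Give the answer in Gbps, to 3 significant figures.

36.4 Gbps

Propagation delay = 73 / 200000000 = 0.365 μs.
Transmission budget = 2.18 − 0.365 = 1.815 μs.
R ≥ L / t_tx = 66000 bits / 1.815e-06 s = 36.4 Gbps.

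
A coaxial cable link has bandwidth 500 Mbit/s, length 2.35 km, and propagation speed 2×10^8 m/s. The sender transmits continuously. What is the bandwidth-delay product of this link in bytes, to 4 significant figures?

734.4 bytes

Propagation delay = 2350 / 200000000 = 1.175e-05 s.
BDP = R × t_prop = 500000000 × 1.175e-05 = 5875 bits.
In bytes: 5875/8 = 734.4 bytes.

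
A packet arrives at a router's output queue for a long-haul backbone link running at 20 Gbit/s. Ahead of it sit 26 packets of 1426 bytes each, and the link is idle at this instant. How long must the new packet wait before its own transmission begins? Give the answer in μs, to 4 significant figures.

Each queued packet: L/R = 11408/20000000000 = 0.5704 μs.
26 queued → 14.8304 μs.
Queuing delay = 14.83 μs.

14.83 μs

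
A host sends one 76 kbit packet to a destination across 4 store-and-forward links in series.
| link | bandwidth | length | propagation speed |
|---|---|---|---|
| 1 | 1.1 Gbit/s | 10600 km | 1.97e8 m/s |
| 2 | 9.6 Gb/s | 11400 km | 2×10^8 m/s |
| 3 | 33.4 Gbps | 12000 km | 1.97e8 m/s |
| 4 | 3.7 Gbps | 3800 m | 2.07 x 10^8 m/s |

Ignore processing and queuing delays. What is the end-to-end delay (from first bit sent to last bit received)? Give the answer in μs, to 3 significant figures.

172000 μs

L = 76000 bits.
Transmission delays (L/R per hop): 69.0909, 7.91667, 2.27545, 20.5405 μs; sum = 99.8236 μs.
Propagation delays (d/s per hop): 53807.1, 57000, 60913.7, 18.3575 μs; sum = 171739 μs.
End-to-end = 172000 μs.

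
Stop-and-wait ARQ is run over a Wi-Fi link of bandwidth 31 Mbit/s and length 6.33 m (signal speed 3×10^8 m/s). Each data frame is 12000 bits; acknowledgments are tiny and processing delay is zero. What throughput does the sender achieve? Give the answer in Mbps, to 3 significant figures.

t_tx = L/R = 12000/31000000 = 0.000387097 s.
t_prop = 6.33/300000000 = 2.11e-08 s; RTT = 4.22e-08 s.
Cycle = t_tx + RTT = 0.000387139 s.
Throughput = L / cycle = 12000 / 0.000387139 = 31.0 Mbps.

31.0 Mbps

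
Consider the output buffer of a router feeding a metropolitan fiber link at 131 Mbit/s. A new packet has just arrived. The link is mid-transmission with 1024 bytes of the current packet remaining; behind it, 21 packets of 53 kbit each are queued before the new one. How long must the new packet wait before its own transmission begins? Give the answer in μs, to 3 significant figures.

8560 μs

Each queued packet: L/R = 53000/131000000 = 404.58 μs.
21 queued → 8496.18 μs.
Plus remaining 8192 bits of current packet: 62.5344 μs.
Queuing delay = 8560 μs.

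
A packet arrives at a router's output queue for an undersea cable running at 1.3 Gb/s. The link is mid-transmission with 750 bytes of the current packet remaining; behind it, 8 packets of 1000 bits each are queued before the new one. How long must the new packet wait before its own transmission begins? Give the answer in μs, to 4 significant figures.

10.77 μs

Each queued packet: L/R = 1000/1300000000 = 0.769231 μs.
8 queued → 6.15385 μs.
Plus remaining 6000 bits of current packet: 4.61538 μs.
Queuing delay = 10.77 μs.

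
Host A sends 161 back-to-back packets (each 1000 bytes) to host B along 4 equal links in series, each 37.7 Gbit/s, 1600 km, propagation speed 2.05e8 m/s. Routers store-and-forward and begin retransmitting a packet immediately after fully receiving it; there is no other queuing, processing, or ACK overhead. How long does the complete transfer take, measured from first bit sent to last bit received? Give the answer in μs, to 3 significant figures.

31300 μs

Per-hop transmission t_tx = L/R = 8000/37700000000 = 0.212202 μs.
Per-hop propagation t_prop = 1600000/2.05e+08 = 7804.88 μs.
Pipeline fill: first packet needs 4·t_tx to clear all hops; remaining 160 packets each add one t_tx.
Total = (4+161-1)·t_tx + 4·t_prop = 164·0.212202 + 4·7804.88 = 31300 μs.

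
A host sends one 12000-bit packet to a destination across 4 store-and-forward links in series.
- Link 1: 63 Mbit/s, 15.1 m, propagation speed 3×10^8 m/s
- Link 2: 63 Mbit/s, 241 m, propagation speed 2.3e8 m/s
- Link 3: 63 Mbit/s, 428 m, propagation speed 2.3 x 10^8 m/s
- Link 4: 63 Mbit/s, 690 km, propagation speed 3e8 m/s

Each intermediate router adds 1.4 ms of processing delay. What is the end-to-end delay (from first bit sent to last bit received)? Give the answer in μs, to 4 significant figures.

Transmission delay per hop = L/R = 12000/63000000 = 190.476 μs; 4 hops → 761.905 μs.
Propagation delays (d/s per hop): 0.0503333, 1.04783, 1.86087, 2300 μs; sum = 2302.96 μs.
Processing at 3 router(s): 3 × 1.4 ms = 4200 μs.
End-to-end = 7265 μs.

7265 μs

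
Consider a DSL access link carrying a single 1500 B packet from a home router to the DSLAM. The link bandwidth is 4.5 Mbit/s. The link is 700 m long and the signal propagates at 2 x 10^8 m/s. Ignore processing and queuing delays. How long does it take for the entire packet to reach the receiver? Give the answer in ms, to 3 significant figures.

L = 1500 × 8 = 12000 bits.
Transmission delay = L/R = 12000 / 4500000 = 2.66667 ms.
Propagation delay = d/s = 700 m / 200000000 m/s = 0.0035 ms.
Total = 2.67 ms.

2.67 ms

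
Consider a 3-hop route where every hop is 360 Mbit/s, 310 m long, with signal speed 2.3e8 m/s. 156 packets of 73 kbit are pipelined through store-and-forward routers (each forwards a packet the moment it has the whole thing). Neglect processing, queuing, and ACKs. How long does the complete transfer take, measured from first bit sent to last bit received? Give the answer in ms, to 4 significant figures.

Per-hop transmission t_tx = L/R = 73000/360000000 = 0.202778 ms.
Per-hop propagation t_prop = 310/2.3e+08 = 0.00134783 ms.
Pipeline fill: first packet needs 3·t_tx to clear all hops; remaining 155 packets each add one t_tx.
Total = (3+156-1)·t_tx + 3·t_prop = 158·0.202778 + 3·0.00134783 = 32.04 ms.

32.04 ms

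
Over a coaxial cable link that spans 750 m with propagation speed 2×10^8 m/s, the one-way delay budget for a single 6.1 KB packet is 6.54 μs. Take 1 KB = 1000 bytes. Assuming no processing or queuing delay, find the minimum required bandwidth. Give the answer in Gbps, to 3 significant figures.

17.5 Gbps

L = 48800 bits.
Propagation delay = 750 / 200000000 = 3.75 μs.
Transmission budget = 6.54 − 3.75 = 2.79 μs.
R ≥ L / t_tx = 48800 bits / 2.79e-06 s = 17.5 Gbps.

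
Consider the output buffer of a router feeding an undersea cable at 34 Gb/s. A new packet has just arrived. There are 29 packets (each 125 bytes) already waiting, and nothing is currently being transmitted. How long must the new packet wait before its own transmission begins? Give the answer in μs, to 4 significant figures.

Each queued packet: L/R = 1000/34000000000 = 0.0294118 μs.
29 queued → 0.852941 μs.
Queuing delay = 0.8529 μs.

0.8529 μs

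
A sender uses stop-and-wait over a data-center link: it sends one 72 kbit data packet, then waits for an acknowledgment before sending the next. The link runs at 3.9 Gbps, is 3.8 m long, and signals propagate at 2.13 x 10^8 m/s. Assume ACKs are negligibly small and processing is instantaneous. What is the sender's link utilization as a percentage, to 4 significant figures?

99.81 %

t_tx = L/R = 72000/3900000000 = 1.84615e-05 s.
t_prop = 3.8/213000000 = 1.78404e-08 s; RTT = 3.56808e-08 s.
Cycle = t_tx + RTT = 1.84972e-05 s.
Utilization = t_tx / cycle = 1.84615e-05/1.84972e-05 = 99.81 %.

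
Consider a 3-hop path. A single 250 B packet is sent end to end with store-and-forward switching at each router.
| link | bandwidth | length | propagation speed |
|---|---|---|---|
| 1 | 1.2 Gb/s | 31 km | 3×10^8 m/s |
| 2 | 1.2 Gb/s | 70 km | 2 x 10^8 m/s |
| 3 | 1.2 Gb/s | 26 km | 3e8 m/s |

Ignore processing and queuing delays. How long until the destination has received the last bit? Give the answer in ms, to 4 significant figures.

L = 250 × 8 = 2000 bits.
Transmission delay per hop = L/R = 2000/1200000000 = 0.00166667 ms; 3 hops → 0.005 ms.
Propagation delays (d/s per hop): 0.103333, 0.35, 0.0866667 ms; sum = 0.54 ms.
End-to-end = 0.5450 ms.

0.5450 ms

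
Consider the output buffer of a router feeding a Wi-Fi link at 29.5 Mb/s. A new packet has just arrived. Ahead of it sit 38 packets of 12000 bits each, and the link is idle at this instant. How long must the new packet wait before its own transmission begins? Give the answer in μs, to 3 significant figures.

Each queued packet: L/R = 12000/29500000 = 406.78 μs.
38 queued → 15457.6 μs.
Queuing delay = 15500 μs.

15500 μs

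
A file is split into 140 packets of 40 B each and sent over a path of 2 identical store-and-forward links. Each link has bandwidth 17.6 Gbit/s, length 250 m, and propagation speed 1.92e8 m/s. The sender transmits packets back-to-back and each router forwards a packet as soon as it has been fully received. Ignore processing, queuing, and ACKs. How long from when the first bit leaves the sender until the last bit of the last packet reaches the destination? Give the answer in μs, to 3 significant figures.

5.17 μs

Per-hop transmission t_tx = L/R = 320/17600000000 = 0.0181818 μs.
Per-hop propagation t_prop = 250/192000000 = 1.30208 μs.
Pipeline fill: first packet needs 2·t_tx to clear all hops; remaining 139 packets each add one t_tx.
Total = (2+140-1)·t_tx + 2·t_prop = 141·0.0181818 + 2·1.30208 = 5.17 μs.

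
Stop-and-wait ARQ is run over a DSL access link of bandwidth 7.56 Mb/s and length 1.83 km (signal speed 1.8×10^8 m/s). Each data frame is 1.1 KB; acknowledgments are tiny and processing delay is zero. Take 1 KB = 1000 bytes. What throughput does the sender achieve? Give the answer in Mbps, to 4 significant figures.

7.430 Mbps

t_tx = L/R = 8800/7560000 = 0.00116402 s.
t_prop = 1830/180000000 = 1.01667e-05 s; RTT = 2.03333e-05 s.
Cycle = t_tx + RTT = 0.00118435 s.
Throughput = L / cycle = 8800 / 0.00118435 = 7.430 Mbps.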